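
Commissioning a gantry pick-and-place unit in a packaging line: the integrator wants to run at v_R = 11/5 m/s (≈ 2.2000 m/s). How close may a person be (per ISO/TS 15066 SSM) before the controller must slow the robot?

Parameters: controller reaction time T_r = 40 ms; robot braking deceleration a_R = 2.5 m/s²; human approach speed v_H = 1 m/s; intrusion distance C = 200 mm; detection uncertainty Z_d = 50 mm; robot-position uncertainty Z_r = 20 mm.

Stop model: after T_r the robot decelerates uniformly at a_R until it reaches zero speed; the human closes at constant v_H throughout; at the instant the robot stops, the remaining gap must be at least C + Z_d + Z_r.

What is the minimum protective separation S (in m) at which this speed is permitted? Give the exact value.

braking lasts T_s = (11/5)/(5/2) = 0.8800 s
robot in T_r: 2.2000·0.0400 = 0.0880 m
robot covers 2.2000·0.8800 − ½·2.5000·0.8800² = 0.9680 m while stopping
person approaches 1.0000·(0.0400+0.8800) = 0.9200 m
residual clearance needed = 0.2000+0.0500+0.0200 = 0.2700 m
S_min ≈ 0.0880+0.9680+0.9200+0.2700  ⇒  S_min = 1123/500 m

S_min = 1123/500 m = 2.2460 m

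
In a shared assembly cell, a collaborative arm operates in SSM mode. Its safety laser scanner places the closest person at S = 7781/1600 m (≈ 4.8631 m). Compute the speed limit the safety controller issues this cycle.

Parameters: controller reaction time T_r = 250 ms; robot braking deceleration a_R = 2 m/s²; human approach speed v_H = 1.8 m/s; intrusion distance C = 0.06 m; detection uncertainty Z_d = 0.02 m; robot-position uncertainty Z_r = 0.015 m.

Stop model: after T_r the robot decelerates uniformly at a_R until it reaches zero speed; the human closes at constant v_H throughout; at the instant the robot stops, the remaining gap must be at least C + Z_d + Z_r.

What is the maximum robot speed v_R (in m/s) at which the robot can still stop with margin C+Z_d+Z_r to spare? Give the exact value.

v_R_max = 49/20 m/s = 2.4500 m/s

at the boundary: (1/4)·v² + (23/20)·v + (-6909/1600) = 0
  disc = (23/20)² − 4·(1/4)·(-6909/1600) = 361/64 ; √disc = 19/8
  v_R = (−(23/20) + 19/8) / (2·(1/4)) = 49/20 m/s
check:
braking lasts T_s = (49/20)/2 = 1.2250 s
robot in T_r: 2.4500·0.2500 = 0.6125 m
robot under decel: 2.4500²/(2·2.0000) = 1.5006 m
human closes 1.8000·1.4750 = 2.6550 m
C+Z_d+Z_r = 0.0600+0.0200+0.0150 = 0.0950 m
sum ≈ 0.6125+1.5006+2.6550+0.0950 ≈ 4.8631 m = S ✓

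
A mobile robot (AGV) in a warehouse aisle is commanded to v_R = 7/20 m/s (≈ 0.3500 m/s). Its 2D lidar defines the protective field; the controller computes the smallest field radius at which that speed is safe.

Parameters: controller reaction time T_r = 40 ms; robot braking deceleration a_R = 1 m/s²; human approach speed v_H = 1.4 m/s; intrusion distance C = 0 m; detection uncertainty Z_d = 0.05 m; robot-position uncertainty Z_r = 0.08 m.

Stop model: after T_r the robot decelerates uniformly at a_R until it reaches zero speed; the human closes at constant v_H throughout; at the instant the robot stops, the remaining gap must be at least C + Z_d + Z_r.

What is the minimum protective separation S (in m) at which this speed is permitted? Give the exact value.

S_min = 601/800 m = 0.7512 m

stop time T_s = (7/20)/1 = 0.3500 s
reaction-phase robot travel = 0.3500·0.0400 = 0.0140 m
braking distance = 0.3500²/(2·1.0000) = 0.0612 m
human over T_r+T_s: 1.4000·(0.0400+0.3500) = 0.5460 m
C+Z_d+Z_r = 0.0000+0.0500+0.0800 = 0.1300 m
S_min ≈ 0.0140+0.0612+0.5460+0.1300  ⇒  S_min = 601/800 m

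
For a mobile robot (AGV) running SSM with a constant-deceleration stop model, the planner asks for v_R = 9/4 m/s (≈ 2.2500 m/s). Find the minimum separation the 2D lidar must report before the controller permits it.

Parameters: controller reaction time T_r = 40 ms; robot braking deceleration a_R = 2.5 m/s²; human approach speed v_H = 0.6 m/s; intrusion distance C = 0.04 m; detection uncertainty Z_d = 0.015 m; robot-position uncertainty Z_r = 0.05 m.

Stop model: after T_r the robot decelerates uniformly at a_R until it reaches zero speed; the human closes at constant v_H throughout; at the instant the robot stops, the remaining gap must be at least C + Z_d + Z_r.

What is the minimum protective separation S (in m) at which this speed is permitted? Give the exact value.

stop time T_s = (9/4)/(5/2) = 0.9000 s
robot covers v_R·T_r = 2.2500·0.0400 = 0.0900 m before braking
braking distance = 2.2500²/(2·2.5000) = 1.0125 m
human closes 0.6000·0.9400 = 0.5640 m
margins: 0.0400+0.0150+0.0500 = 0.1050 m
S_min ≈ 0.0900+1.0125+0.5640+0.1050  ⇒  S_min = 3543/2000 m

S_min = 3543/2000 m = 1.7715 m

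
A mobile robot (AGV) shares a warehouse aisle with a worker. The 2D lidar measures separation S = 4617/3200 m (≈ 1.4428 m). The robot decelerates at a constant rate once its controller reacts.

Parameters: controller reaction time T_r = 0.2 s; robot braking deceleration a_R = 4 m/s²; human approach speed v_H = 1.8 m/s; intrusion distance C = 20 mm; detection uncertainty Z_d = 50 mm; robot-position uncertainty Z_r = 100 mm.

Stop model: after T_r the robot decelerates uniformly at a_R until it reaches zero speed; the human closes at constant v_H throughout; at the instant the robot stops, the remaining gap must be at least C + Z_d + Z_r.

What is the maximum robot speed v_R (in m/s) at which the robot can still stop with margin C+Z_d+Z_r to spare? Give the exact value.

collect terms ⇒ (1/8)·v_R² + (13/20)·v_R + (-2921/3200) = 0
  disc = (13/20)² − 4·(1/8)·(-2921/3200) = 225/256 ; √disc = 15/16
  v_R = (−(13/20) + 15/16) / (2·(1/8)) = 23/20 m/s
check:
stop time T_s = (23/20)/4 = 0.2875 s
reaction-phase robot travel = 1.1500·0.2000 = 0.2300 m
robot under decel: 1.1500²/(2·4.0000) = 0.1653 m
person approaches 1.8000·(0.2000+0.2875) = 0.8775 m
C+Z_d+Z_r = 0.0200+0.0500+0.1000 = 0.1700 m
sum ≈ 0.2300+0.1653+0.8775+0.1700 ≈ 1.4428 m = S ✓

v_R_max = 23/20 m/s = 1.1500 m/s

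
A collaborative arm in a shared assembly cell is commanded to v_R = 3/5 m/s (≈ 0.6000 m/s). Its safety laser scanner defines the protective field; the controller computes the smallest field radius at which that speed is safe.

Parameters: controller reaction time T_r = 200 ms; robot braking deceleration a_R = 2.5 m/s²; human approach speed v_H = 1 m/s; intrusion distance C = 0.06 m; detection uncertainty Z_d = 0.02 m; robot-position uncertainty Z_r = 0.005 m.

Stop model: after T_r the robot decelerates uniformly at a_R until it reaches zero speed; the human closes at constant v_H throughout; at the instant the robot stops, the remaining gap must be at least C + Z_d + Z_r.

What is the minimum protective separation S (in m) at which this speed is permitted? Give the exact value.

braking lasts T_s = (3/5)/(5/2) = 0.2400 s
reaction-phase robot travel = 0.6000·0.2000 = 0.1200 m
braking distance = 0.6000²/(2·2.5000) = 0.0720 m
person approaches 1.0000·(0.2000+0.2400) = 0.4400 m
residual clearance needed = 0.0600+0.0200+0.0050 = 0.0850 m
S_min ≈ 0.1200+0.0720+0.4400+0.0850  ⇒  S_min = 717/1000 m

S_min = 717/1000 m = 0.7170 m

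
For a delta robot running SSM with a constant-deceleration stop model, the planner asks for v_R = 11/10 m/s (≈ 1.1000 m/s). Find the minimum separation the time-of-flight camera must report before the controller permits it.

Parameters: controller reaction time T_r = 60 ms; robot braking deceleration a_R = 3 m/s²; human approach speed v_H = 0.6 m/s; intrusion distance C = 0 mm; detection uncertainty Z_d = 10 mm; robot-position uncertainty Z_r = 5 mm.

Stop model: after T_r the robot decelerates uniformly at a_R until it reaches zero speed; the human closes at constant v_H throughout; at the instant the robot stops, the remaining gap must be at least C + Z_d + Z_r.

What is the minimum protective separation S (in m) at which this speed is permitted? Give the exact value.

S_min = 202/375 m = 0.5387 m

braking lasts T_s = (11/10)/3 = 0.3667 s
reaction-phase robot travel = 1.1000·0.0600 = 0.0660 m
robot covers 1.1000·0.3667 − ½·3.0000·0.3667² = 0.2017 m while stopping
human closes 0.6000·0.4267 = 0.2560 m
margins: 0.0000+0.0100+0.0050 = 0.0150 m
S_min ≈ 0.0660+0.2017+0.2560+0.0150  ⇒  S_min = 202/375 m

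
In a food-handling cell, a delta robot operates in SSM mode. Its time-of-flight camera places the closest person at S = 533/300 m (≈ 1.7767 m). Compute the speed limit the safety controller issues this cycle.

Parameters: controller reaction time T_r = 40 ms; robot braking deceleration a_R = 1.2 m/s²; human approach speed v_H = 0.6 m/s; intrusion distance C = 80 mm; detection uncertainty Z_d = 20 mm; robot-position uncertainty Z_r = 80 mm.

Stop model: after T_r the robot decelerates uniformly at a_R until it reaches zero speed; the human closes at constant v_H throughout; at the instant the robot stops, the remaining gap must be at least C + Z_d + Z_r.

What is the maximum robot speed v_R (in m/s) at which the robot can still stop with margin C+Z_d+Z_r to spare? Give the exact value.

v_R_max = 7/5 m/s = 1.4000 m/s

quadratic (5/12)·v² + (27/50)·v + (-2359/1500) = 0
  disc = (27/50)² − 4·(5/12)·(-2359/1500) = 16384/5625 ; √disc = 128/75
  v_R = (−(27/50) + 128/75) / (2·(5/12)) = 7/5 m/s
check:
stop time T_s = (7/5)/(6/5) = 1.1667 s
robot in T_r: 1.4000·0.0400 = 0.0560 m
robot covers 1.4000·1.1667 − ½·1.2000·1.1667² = 0.8167 m while stopping
human closes 0.6000·1.2067 = 0.7240 m
margins: 0.0800+0.0200+0.0800 = 0.1800 m
sum ≈ 0.0560+0.8167+0.7240+0.1800 ≈ 1.7767 m = S ✓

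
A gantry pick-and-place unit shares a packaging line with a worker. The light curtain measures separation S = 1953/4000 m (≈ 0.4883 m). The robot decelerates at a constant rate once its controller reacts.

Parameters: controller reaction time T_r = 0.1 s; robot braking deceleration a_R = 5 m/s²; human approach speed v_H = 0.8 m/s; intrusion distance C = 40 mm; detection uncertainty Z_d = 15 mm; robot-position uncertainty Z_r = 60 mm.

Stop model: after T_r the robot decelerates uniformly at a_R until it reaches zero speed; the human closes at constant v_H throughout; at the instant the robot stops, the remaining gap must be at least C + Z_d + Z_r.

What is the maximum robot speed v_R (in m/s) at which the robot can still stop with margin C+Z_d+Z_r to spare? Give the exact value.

v_R_max = 17/20 m/s = 0.8500 m/s

collect terms ⇒ (1/10)·v_R² + (13/50)·v_R + (-1173/4000) = 0
  disc = (13/50)² − 4·(1/10)·(-1173/4000) = 1849/10000 ; √disc = 43/100
  v_R = (−(13/50) + 43/100) / (2·(1/10)) = 17/20 m/s
check:
stop time T_s = (17/20)/5 = 0.1700 s
robot covers v_R·T_r = 0.8500·0.1000 = 0.0850 m before braking
robot under decel: 0.8500²/(2·5.0000) = 0.0722 m
person approaches 0.8000·(0.1000+0.1700) = 0.2160 m
margins: 0.0400+0.0150+0.0600 = 0.1150 m
sum ≈ 0.0850+0.0722+0.2160+0.1150 ≈ 0.4883 m = S ✓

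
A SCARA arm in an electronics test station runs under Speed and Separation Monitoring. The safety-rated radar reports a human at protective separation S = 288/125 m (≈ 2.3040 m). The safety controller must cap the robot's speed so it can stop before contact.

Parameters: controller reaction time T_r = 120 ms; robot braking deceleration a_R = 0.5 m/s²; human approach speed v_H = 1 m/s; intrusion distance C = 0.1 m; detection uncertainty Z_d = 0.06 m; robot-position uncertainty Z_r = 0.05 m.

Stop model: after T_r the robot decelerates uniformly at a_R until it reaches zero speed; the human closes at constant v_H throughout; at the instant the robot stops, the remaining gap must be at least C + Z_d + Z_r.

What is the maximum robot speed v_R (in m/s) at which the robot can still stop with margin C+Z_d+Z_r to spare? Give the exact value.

v_R_max = 7/10 m/s = 0.7000 m/s

quadratic (1)·v² + (53/25)·v + (-987/500) = 0
  disc = (53/25)² − 4·(1)·(-987/500) = 7744/625 ; √disc = 88/25
  v_R = (−(53/25) + 88/25) / (2·(1)) = 7/10 m/s
check:
T_s = v_R/a_R = (7/10)/(1/2) = 1.4000 s
robot covers v_R·T_r = 0.7000·0.1200 = 0.0840 m before braking
robot covers 0.7000·1.4000 − ½·0.5000·1.4000² = 0.4900 m while stopping
human closes 1.0000·1.5200 = 1.5200 m
margins: 0.1000+0.0600+0.0500 = 0.2100 m
sum ≈ 0.0840+0.4900+1.5200+0.2100 ≈ 2.3040 m = S ✓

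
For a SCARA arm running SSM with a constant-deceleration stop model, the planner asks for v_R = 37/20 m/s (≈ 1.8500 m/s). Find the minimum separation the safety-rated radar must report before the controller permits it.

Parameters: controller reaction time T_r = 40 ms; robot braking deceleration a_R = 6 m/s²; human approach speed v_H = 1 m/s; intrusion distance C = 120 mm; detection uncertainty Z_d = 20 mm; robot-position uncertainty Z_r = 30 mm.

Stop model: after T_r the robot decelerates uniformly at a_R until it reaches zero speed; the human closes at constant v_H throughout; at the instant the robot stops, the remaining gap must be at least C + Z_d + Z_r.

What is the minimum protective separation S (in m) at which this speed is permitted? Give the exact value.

T_s = v_R/a_R = (37/20)/6 = 0.3083 s
reaction-phase robot travel = 1.8500·0.0400 = 0.0740 m
robot under decel: 1.8500²/(2·6.0000) = 0.2852 m
human closes 1.0000·0.3483 = 0.3483 m
C+Z_d+Z_r = 0.1200+0.0200+0.0300 = 0.1700 m
S_min ≈ 0.0740+0.2852+0.3483+0.1700  ⇒  S_min = 21061/24000 m

S_min = 21061/24000 m = 0.8775 m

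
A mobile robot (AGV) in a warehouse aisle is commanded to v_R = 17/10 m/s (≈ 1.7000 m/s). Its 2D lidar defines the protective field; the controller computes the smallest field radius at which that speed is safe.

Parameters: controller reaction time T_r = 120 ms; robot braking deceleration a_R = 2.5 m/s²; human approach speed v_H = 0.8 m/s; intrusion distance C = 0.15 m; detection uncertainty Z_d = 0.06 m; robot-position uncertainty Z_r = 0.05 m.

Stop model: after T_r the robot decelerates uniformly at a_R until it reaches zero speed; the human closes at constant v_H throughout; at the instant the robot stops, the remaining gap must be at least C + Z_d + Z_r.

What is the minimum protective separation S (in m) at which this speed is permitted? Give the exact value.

braking lasts T_s = (17/10)/(5/2) = 0.6800 s
reaction-phase robot travel = 1.7000·0.1200 = 0.2040 m
robot under decel: 1.7000²/(2·2.5000) = 0.5780 m
human over T_r+T_s: 0.8000·(0.1200+0.6800) = 0.6400 m
C+Z_d+Z_r = 0.1500+0.0600+0.0500 = 0.2600 m
S_min ≈ 0.2040+0.5780+0.6400+0.2600  ⇒  S_min = 841/500 m

S_min = 841/500 m = 1.6820 m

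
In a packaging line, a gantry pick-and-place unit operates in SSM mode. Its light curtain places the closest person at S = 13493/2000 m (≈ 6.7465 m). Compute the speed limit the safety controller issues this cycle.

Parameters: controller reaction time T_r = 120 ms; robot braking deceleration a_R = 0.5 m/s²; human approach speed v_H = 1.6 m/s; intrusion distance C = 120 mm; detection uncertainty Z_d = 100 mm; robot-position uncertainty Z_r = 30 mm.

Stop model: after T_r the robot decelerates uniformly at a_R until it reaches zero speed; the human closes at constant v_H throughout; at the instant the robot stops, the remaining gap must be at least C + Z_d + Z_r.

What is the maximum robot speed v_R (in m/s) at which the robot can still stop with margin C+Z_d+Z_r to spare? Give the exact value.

collect terms ⇒ (1)·v_R² + (83/25)·v_R + (-12609/2000) = 0
  disc = (83/25)² − 4·(1)·(-12609/2000) = 90601/2500 ; √disc = 301/50
  v_R = (−(83/25) + 301/50) / (2·(1)) = 27/20 m/s
check:
T_s = v_R/a_R = (27/20)/(1/2) = 2.7000 s
robot in T_r: 1.3500·0.1200 = 0.1620 m
robot covers 1.3500·2.7000 − ½·0.5000·2.7000² = 1.8225 m while stopping
human over T_r+T_s: 1.6000·(0.1200+2.7000) = 4.5120 m
margins: 0.1200+0.1000+0.0300 = 0.2500 m
sum ≈ 0.1620+1.8225+4.5120+0.2500 ≈ 6.7465 m = S ✓

v_R_max = 27/20 m/s = 1.3500 m/s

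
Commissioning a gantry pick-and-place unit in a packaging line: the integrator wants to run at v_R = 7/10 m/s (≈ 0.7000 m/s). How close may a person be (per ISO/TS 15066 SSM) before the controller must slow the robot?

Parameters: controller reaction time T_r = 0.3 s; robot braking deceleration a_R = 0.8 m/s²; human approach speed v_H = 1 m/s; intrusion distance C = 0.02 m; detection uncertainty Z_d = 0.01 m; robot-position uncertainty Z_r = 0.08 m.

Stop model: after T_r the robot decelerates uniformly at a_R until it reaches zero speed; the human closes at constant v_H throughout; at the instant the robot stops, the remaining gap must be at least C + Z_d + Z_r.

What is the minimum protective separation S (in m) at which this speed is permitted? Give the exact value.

braking lasts T_s = (7/10)/(4/5) = 0.8750 s
robot covers v_R·T_r = 0.7000·0.3000 = 0.2100 m before braking
robot covers 0.7000·0.8750 − ½·0.8000·0.8750² = 0.3063 m while stopping
human over T_r+T_s: 1.0000·(0.3000+0.8750) = 1.1750 m
margins: 0.0200+0.0100+0.0800 = 0.1100 m
S_min ≈ 0.2100+0.3063+1.1750+0.1100  ⇒  S_min = 1441/800 m

S_min = 1441/800 m = 1.8013 m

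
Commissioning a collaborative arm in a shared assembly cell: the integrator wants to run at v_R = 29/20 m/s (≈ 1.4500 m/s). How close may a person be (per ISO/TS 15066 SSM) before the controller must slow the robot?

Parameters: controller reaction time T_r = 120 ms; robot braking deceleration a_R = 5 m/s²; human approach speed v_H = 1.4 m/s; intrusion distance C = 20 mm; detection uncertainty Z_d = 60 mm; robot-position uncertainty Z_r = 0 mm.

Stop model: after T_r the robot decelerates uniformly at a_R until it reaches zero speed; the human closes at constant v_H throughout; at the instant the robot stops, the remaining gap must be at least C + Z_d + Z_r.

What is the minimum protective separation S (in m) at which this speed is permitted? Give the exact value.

S_min = 4153/4000 m = 1.0382 m

T_s = v_R/a_R = (29/20)/5 = 0.2900 s
robot in T_r: 1.4500·0.1200 = 0.1740 m
braking distance = 1.4500²/(2·5.0000) = 0.2102 m
person approaches 1.4000·(0.1200+0.2900) = 0.5740 m
residual clearance needed = 0.0200+0.0600+0.0000 = 0.0800 m
S_min ≈ 0.1740+0.2102+0.5740+0.0800  ⇒  S_min = 4153/4000 m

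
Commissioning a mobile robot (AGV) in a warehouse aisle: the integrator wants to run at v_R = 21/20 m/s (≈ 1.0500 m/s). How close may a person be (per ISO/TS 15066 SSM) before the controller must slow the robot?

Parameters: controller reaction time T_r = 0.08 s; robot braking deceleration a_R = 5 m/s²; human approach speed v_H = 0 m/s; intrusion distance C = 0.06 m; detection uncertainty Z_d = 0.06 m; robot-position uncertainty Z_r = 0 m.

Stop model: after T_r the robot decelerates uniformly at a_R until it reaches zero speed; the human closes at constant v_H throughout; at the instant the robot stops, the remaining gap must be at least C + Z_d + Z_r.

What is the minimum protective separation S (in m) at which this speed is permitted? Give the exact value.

S_min = 1257/4000 m = 0.3142 m

stop time T_s = (21/20)/5 = 0.2100 s
robot covers v_R·T_r = 1.0500·0.0800 = 0.0840 m before braking
braking distance = 1.0500²/(2·5.0000) = 0.1103 m
human over T_r+T_s: 0.0000·(0.0800+0.2100) = 0.0000 m
C+Z_d+Z_r = 0.0600+0.0600+0.0000 = 0.1200 m
S_min ≈ 0.0840+0.1103+0.0000+0.1200  ⇒  S_min = 1257/4000 m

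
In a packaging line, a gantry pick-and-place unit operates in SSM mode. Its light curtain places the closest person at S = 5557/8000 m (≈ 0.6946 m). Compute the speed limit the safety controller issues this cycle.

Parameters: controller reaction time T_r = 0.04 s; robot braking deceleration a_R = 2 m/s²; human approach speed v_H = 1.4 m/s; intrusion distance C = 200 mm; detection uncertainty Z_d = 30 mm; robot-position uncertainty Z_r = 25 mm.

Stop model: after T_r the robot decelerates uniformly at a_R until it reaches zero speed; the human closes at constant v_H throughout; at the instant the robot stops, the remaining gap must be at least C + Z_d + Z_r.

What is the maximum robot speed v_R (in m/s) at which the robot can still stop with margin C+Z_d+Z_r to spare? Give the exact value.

at the boundary: (1/4)·v² + (37/50)·v + (-3069/8000) = 0
  disc = (37/50)² − 4·(1/4)·(-3069/8000) = 37249/40000 ; √disc = 193/200
  v_R = (−(37/50) + 193/200) / (2·(1/4)) = 9/20 m/s
check:
T_s = v_R/a_R = (9/20)/2 = 0.2250 s
robot covers v_R·T_r = 0.4500·0.0400 = 0.0180 m before braking
braking distance = 0.4500²/(2·2.0000) = 0.0506 m
person approaches 1.4000·(0.0400+0.2250) = 0.3710 m
margins: 0.2000+0.0300+0.0250 = 0.2550 m
sum ≈ 0.0180+0.0506+0.3710+0.2550 ≈ 0.6946 m = S ✓

v_R_max = 9/20 m/s = 0.4500 m/s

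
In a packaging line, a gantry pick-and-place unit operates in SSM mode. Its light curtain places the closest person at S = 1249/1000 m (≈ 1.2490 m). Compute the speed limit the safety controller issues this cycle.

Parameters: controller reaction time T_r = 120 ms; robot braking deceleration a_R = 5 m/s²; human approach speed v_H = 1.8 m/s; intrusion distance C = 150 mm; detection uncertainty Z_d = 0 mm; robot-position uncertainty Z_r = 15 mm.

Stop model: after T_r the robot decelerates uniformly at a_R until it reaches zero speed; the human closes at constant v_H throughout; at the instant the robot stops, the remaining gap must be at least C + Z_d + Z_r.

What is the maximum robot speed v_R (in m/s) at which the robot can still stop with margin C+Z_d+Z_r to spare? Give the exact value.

v_R_max = 7/5 m/s = 1.4000 m/s

at the boundary: (1/10)·v² + (12/25)·v + (-217/250) = 0
  disc = (12/25)² − 4·(1/10)·(-217/250) = 361/625 ; √disc = 19/25
  v_R = (−(12/25) + 19/25) / (2·(1/10)) = 7/5 m/s
check:
stop time T_s = (7/5)/5 = 0.2800 s
robot in T_r: 1.4000·0.1200 = 0.1680 m
robot under decel: 1.4000²/(2·5.0000) = 0.1960 m
person approaches 1.8000·(0.1200+0.2800) = 0.7200 m
margins: 0.1500+0.0000+0.0150 = 0.1650 m
sum ≈ 0.1680+0.1960+0.7200+0.1650 ≈ 1.2490 m = S ✓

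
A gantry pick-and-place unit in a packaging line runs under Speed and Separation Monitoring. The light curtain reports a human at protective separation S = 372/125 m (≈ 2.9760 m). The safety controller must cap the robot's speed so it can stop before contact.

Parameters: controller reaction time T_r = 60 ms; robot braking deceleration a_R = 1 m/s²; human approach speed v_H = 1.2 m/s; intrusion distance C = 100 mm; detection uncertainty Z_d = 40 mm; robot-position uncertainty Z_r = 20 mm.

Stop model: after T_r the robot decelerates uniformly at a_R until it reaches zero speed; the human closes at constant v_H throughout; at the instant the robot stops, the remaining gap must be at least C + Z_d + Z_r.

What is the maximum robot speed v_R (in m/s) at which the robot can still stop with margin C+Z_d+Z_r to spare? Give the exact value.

v_R_max = 7/5 m/s = 1.4000 m/s

at the boundary: (1/2)·v² + (63/50)·v + (-343/125) = 0
  disc = (63/50)² − 4·(1/2)·(-343/125) = 17689/2500 ; √disc = 133/50
  v_R = (−(63/50) + 133/50) / (2·(1/2)) = 7/5 m/s
check:
stop time T_s = (7/5)/1 = 1.4000 s
robot in T_r: 1.4000·0.0600 = 0.0840 m
robot covers 1.4000·1.4000 − ½·1.0000·1.4000² = 0.9800 m while stopping
human over T_r+T_s: 1.2000·(0.0600+1.4000) = 1.7520 m
margins: 0.1000+0.0400+0.0200 = 0.1600 m
sum ≈ 0.0840+0.9800+1.7520+0.1600 ≈ 2.9760 m = S ✓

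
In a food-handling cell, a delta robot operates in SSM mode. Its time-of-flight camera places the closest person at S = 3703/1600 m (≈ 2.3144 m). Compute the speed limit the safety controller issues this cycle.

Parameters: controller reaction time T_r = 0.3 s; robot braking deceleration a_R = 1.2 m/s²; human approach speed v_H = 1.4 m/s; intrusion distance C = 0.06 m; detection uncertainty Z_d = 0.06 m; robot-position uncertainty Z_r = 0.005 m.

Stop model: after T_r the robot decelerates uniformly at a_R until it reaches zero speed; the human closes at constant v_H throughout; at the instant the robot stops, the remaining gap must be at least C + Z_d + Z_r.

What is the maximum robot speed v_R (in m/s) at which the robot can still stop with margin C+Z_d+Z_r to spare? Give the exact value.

v_R_max = 19/20 m/s = 0.9500 m/s

quadratic (5/12)·v² + (22/15)·v + (-2831/1600) = 0
  disc = (22/15)² − 4·(5/12)·(-2831/1600) = 73441/14400 ; √disc = 271/120
  v_R = (−(22/15) + 271/120) / (2·(5/12)) = 19/20 m/s
check:
stop time T_s = (19/20)/(6/5) = 0.7917 s
reaction-phase robot travel = 0.9500·0.3000 = 0.2850 m
braking distance = 0.9500²/(2·1.2000) = 0.3760 m
human over T_r+T_s: 1.4000·(0.3000+0.7917) = 1.5283 m
residual clearance needed = 0.0600+0.0600+0.0050 = 0.1250 m
sum ≈ 0.2850+0.3760+1.5283+0.1250 ≈ 2.3144 m = S ✓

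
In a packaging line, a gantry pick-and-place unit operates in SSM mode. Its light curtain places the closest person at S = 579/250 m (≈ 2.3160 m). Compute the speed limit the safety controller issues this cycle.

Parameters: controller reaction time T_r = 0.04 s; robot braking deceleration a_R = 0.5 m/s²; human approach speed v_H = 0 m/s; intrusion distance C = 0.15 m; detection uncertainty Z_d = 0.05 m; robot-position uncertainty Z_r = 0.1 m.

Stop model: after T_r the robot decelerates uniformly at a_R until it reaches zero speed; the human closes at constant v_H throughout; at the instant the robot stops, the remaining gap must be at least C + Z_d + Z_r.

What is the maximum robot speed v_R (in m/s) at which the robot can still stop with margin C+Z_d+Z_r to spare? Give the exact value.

quadratic (1)·v² + (1/25)·v + (-252/125) = 0
  disc = (1/25)² − 4·(1)·(-252/125) = 5041/625 ; √disc = 71/25
  v_R = (−(1/25) + 71/25) / (2·(1)) = 7/5 m/s
check:
T_s = v_R/a_R = (7/5)/(1/2) = 2.8000 s
robot in T_r: 1.4000·0.0400 = 0.0560 m
braking distance = 1.4000²/(2·0.5000) = 1.9600 m
person approaches 0.0000·(0.0400+2.8000) = 0.0000 m
C+Z_d+Z_r = 0.1500+0.0500+0.1000 = 0.3000 m
sum ≈ 0.0560+1.9600+0.0000+0.3000 ≈ 2.3160 m = S ✓

v_R_max = 7/5 m/s = 1.4000 m/s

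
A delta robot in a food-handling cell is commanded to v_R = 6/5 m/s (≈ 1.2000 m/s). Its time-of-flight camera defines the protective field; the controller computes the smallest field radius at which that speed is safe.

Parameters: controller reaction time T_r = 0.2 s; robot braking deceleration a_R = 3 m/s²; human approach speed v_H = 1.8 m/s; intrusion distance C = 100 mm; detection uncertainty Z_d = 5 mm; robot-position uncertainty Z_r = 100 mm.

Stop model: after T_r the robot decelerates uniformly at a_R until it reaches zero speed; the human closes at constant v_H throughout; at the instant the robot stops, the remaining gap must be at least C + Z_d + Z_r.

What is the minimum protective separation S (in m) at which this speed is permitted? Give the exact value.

S_min = 353/200 m = 1.7650 m

stop time T_s = (6/5)/3 = 0.4000 s
robot covers v_R·T_r = 1.2000·0.2000 = 0.2400 m before braking
braking distance = 1.2000²/(2·3.0000) = 0.2400 m
human closes 1.8000·0.6000 = 1.0800 m
C+Z_d+Z_r = 0.1000+0.0050+0.1000 = 0.2050 m
S_min ≈ 0.2400+0.2400+1.0800+0.2050  ⇒  S_min = 353/200 m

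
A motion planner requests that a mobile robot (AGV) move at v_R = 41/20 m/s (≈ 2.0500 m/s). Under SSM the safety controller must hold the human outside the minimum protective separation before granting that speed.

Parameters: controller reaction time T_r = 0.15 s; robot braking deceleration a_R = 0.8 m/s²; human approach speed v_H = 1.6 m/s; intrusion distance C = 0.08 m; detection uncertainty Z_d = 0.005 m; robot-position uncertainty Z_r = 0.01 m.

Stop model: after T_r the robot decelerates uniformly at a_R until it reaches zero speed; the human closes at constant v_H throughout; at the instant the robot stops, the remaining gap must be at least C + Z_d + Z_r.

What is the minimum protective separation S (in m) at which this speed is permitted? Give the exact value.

stop time T_s = (41/20)/(4/5) = 2.5625 s
robot in T_r: 2.0500·0.1500 = 0.3075 m
braking distance = 2.0500²/(2·0.8000) = 2.6266 m
human over T_r+T_s: 1.6000·(0.1500+2.5625) = 4.3400 m
residual clearance needed = 0.0800+0.0050+0.0100 = 0.0950 m
S_min ≈ 0.3075+2.6266+4.3400+0.0950  ⇒  S_min = 23581/3200 m

S_min = 23581/3200 m = 7.3691 m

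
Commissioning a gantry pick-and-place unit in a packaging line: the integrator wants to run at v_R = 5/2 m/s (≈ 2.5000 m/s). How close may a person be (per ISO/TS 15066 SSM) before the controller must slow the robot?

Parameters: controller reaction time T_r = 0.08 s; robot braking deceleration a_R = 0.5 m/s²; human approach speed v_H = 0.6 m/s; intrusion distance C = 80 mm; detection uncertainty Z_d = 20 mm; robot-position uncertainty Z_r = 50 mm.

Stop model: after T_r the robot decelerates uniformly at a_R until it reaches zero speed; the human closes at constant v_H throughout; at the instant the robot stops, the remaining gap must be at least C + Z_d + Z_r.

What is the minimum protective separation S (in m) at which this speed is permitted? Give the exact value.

T_s = v_R/a_R = (5/2)/(1/2) = 5.0000 s
reaction-phase robot travel = 2.5000·0.0800 = 0.2000 m
robot under decel: 2.5000²/(2·0.5000) = 6.2500 m
person approaches 0.6000·(0.0800+5.0000) = 3.0480 m
C+Z_d+Z_r = 0.0800+0.0200+0.0500 = 0.1500 m
S_min ≈ 0.2000+6.2500+3.0480+0.1500  ⇒  S_min = 1206/125 m

S_min = 1206/125 m = 9.6480 m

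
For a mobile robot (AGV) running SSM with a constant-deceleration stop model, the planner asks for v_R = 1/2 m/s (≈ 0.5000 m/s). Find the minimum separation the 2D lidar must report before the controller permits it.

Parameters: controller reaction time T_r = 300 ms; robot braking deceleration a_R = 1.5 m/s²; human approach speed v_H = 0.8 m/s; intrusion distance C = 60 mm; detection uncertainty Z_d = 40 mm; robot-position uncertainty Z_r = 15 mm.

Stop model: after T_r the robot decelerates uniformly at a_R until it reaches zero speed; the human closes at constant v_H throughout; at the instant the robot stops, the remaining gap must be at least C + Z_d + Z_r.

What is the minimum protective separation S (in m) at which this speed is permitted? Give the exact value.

S_min = 171/200 m = 0.8550 m

stop time T_s = (1/2)/(3/2) = 0.3333 s
reaction-phase robot travel = 0.5000·0.3000 = 0.1500 m
robot covers 0.5000·0.3333 − ½·1.5000·0.3333² = 0.0833 m while stopping
person approaches 0.8000·(0.3000+0.3333) = 0.5067 m
margins: 0.0600+0.0400+0.0150 = 0.1150 m
S_min ≈ 0.1500+0.0833+0.5067+0.1150  ⇒  S_min = 171/200 m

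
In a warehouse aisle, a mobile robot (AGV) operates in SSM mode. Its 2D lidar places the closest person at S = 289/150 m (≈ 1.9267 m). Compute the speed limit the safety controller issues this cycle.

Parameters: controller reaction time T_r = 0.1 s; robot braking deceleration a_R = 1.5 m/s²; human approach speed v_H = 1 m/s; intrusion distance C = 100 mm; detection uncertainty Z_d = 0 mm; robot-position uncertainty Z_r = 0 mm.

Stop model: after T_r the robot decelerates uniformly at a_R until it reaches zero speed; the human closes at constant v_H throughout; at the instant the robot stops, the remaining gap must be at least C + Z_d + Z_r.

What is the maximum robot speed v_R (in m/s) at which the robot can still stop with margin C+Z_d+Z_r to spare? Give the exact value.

collect terms ⇒ (1/3)·v_R² + (23/30)·v_R + (-259/150) = 0
  disc = (23/30)² − 4·(1/3)·(-259/150) = 289/100 ; √disc = 17/10
  v_R = (−(23/30) + 17/10) / (2·(1/3)) = 7/5 m/s
check:
braking lasts T_s = (7/5)/(3/2) = 0.9333 s
robot in T_r: 1.4000·0.1000 = 0.1400 m
braking distance = 1.4000²/(2·1.5000) = 0.6533 m
human over T_r+T_s: 1.0000·(0.1000+0.9333) = 1.0333 m
margins: 0.1000+0.0000+0.0000 = 0.1000 m
sum ≈ 0.1400+0.6533+1.0333+0.1000 ≈ 1.9267 m = S ✓

v_R_max = 7/5 m/s = 1.4000 m/s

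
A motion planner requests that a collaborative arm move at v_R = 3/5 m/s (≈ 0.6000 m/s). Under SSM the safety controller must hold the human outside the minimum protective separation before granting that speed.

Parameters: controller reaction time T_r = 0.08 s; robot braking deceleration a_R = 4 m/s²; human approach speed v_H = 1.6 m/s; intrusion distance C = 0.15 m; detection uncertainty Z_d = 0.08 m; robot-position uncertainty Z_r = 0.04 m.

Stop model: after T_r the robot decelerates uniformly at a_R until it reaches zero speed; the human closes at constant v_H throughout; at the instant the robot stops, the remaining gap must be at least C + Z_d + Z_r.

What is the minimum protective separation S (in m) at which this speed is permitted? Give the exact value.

S_min = 731/1000 m = 0.7310 m

stop time T_s = (3/5)/4 = 0.1500 s
robot covers v_R·T_r = 0.6000·0.0800 = 0.0480 m before braking
robot covers 0.6000·0.1500 − ½·4.0000·0.1500² = 0.0450 m while stopping
human over T_r+T_s: 1.6000·(0.0800+0.1500) = 0.3680 m
residual clearance needed = 0.1500+0.0800+0.0400 = 0.2700 m
S_min ≈ 0.0480+0.0450+0.3680+0.2700  ⇒  S_min = 731/1000 m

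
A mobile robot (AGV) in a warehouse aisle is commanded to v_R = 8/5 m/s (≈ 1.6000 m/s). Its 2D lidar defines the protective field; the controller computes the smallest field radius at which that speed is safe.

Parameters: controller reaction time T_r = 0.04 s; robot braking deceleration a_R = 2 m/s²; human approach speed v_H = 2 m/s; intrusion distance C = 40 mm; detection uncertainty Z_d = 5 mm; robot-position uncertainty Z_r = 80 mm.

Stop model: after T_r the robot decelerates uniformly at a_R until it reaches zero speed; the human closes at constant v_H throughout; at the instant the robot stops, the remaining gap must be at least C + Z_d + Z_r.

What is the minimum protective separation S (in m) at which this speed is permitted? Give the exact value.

S_min = 2509/1000 m = 2.5090 m

T_s = v_R/a_R = (8/5)/2 = 0.8000 s
reaction-phase robot travel = 1.6000·0.0400 = 0.0640 m
braking distance = 1.6000²/(2·2.0000) = 0.6400 m
human closes 2.0000·0.8400 = 1.6800 m
C+Z_d+Z_r = 0.0400+0.0050+0.0800 = 0.1250 m
S_min ≈ 0.0640+0.6400+1.6800+0.1250  ⇒  S_min = 2509/1000 m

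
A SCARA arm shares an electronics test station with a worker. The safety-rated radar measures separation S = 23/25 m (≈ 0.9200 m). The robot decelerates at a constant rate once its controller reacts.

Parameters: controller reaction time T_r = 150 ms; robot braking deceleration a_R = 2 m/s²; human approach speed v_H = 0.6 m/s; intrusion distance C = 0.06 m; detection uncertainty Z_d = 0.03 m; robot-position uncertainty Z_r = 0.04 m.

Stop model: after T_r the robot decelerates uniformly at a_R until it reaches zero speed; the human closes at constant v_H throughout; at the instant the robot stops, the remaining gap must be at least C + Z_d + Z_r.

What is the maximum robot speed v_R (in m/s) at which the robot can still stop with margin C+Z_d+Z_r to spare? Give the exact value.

collect terms ⇒ (1/4)·v_R² + (9/20)·v_R + (-7/10) = 0
  disc = (9/20)² − 4·(1/4)·(-7/10) = 361/400 ; √disc = 19/20
  v_R = (−(9/20) + 19/20) / (2·(1/4)) = 1 m/s
check:
braking lasts T_s = 1/2 = 0.5000 s
reaction-phase robot travel = 1.0000·0.1500 = 0.1500 m
robot covers 1.0000·0.5000 − ½·2.0000·0.5000² = 0.2500 m while stopping
human closes 0.6000·0.6500 = 0.3900 m
C+Z_d+Z_r = 0.0600+0.0300+0.0400 = 0.1300 m
sum ≈ 0.1500+0.2500+0.3900+0.1300 ≈ 0.9200 m = S ✓

v_R_max = 1 m/s = 1.0000 m/s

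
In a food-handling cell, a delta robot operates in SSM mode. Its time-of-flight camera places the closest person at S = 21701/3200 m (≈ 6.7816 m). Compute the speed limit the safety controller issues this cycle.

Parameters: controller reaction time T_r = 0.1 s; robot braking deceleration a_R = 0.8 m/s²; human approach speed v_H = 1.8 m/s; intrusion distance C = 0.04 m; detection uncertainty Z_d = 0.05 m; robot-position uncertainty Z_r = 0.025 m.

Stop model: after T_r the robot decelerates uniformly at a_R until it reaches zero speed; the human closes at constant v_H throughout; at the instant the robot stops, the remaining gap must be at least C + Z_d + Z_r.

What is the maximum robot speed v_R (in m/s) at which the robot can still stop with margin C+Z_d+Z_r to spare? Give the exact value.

at the boundary: (5/8)·v² + (47/20)·v + (-20757/3200) = 0
  disc = (47/20)² − 4·(5/8)·(-20757/3200) = 139129/6400 ; √disc = 373/80
  v_R = (−(47/20) + 373/80) / (2·(5/8)) = 37/20 m/s
check:
T_s = v_R/a_R = (37/20)/(4/5) = 2.3125 s
robot covers v_R·T_r = 1.8500·0.1000 = 0.1850 m before braking
braking distance = 1.8500²/(2·0.8000) = 2.1391 m
person approaches 1.8000·(0.1000+2.3125) = 4.3425 m
residual clearance needed = 0.0400+0.0500+0.0250 = 0.1150 m
sum ≈ 0.1850+2.1391+4.3425+0.1150 ≈ 6.7816 m = S ✓

v_R_max = 37/20 m/s = 1.8500 m/s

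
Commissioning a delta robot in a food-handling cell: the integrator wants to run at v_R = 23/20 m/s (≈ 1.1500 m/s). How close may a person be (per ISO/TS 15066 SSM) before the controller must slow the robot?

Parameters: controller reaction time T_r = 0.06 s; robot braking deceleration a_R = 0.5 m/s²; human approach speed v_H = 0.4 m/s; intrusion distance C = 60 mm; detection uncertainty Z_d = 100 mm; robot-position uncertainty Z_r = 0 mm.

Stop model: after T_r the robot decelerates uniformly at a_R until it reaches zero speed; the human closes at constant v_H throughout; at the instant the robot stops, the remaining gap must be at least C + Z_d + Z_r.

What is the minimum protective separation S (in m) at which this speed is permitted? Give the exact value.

S_min = 4991/2000 m = 2.4955 m

braking lasts T_s = (23/20)/(1/2) = 2.3000 s
reaction-phase robot travel = 1.1500·0.0600 = 0.0690 m
robot covers 1.1500·2.3000 − ½·0.5000·2.3000² = 1.3225 m while stopping
human over T_r+T_s: 0.4000·(0.0600+2.3000) = 0.9440 m
C+Z_d+Z_r = 0.0600+0.1000+0.0000 = 0.1600 m
S_min ≈ 0.0690+1.3225+0.9440+0.1600  ⇒  S_min = 4991/2000 m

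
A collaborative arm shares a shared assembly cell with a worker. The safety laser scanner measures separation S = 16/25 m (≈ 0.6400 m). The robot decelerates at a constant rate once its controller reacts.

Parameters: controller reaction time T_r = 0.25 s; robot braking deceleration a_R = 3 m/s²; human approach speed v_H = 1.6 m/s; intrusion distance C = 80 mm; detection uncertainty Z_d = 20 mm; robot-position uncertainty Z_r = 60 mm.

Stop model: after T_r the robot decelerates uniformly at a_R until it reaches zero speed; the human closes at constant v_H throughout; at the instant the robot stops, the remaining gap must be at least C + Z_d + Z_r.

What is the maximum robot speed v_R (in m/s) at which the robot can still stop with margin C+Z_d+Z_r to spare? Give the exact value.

v_R_max = 1/10 m/s = 0.1000 m/s

collect terms ⇒ (1/6)·v_R² + (47/60)·v_R + (-2/25) = 0
  disc = (47/60)² − 4·(1/6)·(-2/25) = 2401/3600 ; √disc = 49/60
  v_R = (−(47/60) + 49/60) / (2·(1/6)) = 1/10 m/s
check:
stop time T_s = (1/10)/3 = 0.0333 s
robot covers v_R·T_r = 0.1000·0.2500 = 0.0250 m before braking
braking distance = 0.1000²/(2·3.0000) = 0.0017 m
human closes 1.6000·0.2833 = 0.4533 m
C+Z_d+Z_r = 0.0800+0.0200+0.0600 = 0.1600 m
sum ≈ 0.0250+0.0017+0.4533+0.1600 ≈ 0.6400 m = S ✓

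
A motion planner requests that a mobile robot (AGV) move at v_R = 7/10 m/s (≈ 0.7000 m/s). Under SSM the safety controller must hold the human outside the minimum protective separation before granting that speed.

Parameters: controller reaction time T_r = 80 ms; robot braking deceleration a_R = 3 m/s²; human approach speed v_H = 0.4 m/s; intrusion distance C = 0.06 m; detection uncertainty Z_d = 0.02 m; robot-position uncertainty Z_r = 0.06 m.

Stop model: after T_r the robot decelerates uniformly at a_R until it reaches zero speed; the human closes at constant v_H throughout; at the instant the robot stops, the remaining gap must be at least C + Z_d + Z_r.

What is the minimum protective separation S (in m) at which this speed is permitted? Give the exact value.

S_min = 403/1000 m = 0.4030 m

braking lasts T_s = (7/10)/3 = 0.2333 s
robot in T_r: 0.7000·0.0800 = 0.0560 m
braking distance = 0.7000²/(2·3.0000) = 0.0817 m
human over T_r+T_s: 0.4000·(0.0800+0.2333) = 0.1253 m
C+Z_d+Z_r = 0.0600+0.0200+0.0600 = 0.1400 m
S_min ≈ 0.0560+0.0817+0.1253+0.1400  ⇒  S_min = 403/1000 m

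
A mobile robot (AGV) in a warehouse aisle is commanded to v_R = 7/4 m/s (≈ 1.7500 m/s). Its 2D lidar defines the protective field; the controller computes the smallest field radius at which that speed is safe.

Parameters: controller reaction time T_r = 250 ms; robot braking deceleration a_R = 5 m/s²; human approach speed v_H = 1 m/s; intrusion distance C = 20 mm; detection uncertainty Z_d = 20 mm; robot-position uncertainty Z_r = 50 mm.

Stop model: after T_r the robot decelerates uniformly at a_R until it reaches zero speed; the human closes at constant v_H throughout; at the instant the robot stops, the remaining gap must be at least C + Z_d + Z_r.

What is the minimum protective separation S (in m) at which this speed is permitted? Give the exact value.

S_min = 1147/800 m = 1.4338 m

T_s = v_R/a_R = (7/4)/5 = 0.3500 s
robot covers v_R·T_r = 1.7500·0.2500 = 0.4375 m before braking
braking distance = 1.7500²/(2·5.0000) = 0.3063 m
human closes 1.0000·0.6000 = 0.6000 m
C+Z_d+Z_r = 0.0200+0.0200+0.0500 = 0.0900 m
S_min ≈ 0.4375+0.3063+0.6000+0.0900  ⇒  S_min = 1147/800 m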